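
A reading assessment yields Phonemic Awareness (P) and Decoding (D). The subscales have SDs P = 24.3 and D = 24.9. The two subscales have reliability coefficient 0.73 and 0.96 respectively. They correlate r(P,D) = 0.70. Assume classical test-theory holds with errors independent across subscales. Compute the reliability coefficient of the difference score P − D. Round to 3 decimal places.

0.493

Var(P−D) = 24.3² + 24.9² − 2·24.3·24.9·0.70 = 1210.5 − 847.098 = 363.402.
With uncorrelated errors the cross-covariances are all true-score covariance, so they carry over unchanged; only the diagonal terms shrink to ρᵢσᵢ².
True-score variance = [24.3²·0.73 + 24.9²·0.96] − 847.098 = 1026.27 − 847.098 = 179.169.
Reliability = 179.169 / 363.402 = 0.493.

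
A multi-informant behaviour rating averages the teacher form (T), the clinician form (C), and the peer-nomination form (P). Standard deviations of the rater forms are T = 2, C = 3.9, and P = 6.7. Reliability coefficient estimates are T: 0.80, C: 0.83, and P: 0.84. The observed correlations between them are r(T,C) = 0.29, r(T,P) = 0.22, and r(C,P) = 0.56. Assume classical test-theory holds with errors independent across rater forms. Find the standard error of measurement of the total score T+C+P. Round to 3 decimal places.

3.251

Var(total) = 64.1 + 39.6856 = 103.786.
True-score variance = 53.5319 + 39.6856 = 93.2175, so reliability = 0.8982.
Error variance = 103.786 − 93.2175 = 10.5681; SEM = √10.5681 = 3.251.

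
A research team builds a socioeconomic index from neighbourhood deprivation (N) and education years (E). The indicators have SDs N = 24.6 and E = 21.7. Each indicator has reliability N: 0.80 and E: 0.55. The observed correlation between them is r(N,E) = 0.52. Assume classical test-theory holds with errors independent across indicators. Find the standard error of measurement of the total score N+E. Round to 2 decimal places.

Var(total) = 1076.05 + 555.173 = 1631.22.
True-score variance = 743.118 + 555.173 = 1298.29, so reliability = 0.7959.
Error variance = 1631.22 − 1298.29 = 332.933; SEM = √332.933 = 18.25.

18.25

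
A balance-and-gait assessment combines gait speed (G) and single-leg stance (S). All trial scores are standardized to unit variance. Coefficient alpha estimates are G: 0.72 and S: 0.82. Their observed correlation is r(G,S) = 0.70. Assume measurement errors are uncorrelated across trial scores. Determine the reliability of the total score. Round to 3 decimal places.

0.865

Var(G+S) = 2 + 2·[0.70] = 2 + 1.4 = 3.4.
Under uncorrelated errors the observed covariances equal the true-score covariances, so only the own-variance terms attenuate.
True-score variance = [0.72 + 0.82] + 1.4 = 1.54 + 1.4 = 2.94.
Reliability = 2.94 / 3.4 = 0.865.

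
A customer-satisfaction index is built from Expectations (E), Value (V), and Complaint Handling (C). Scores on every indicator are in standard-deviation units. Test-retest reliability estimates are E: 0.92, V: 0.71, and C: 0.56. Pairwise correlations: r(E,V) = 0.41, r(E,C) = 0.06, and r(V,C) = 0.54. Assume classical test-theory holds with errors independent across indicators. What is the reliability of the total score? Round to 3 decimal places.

Var(E+V+C) = 3 + 2·[0.41 + 0.06 + 0.54] = 3 + 2.02 = 5.02.
Under uncorrelated errors the observed covariances equal the true-score covariances, so only the own-variance terms attenuate.
True-score variance = [0.92 + 0.71 + 0.56] + 2.02 = 2.19 + 2.02 = 4.21.
Reliability = 4.21 / 5.02 = 0.839.

0.839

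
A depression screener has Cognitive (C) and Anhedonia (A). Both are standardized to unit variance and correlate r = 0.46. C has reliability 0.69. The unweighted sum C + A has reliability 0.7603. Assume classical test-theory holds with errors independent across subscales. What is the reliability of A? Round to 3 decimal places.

Var(C+A) = 2 + 2·0.46 = 2.920.
True-score variance = ρ_C + ρ_A + 2·0.46, so 0.7603 = (0.69 + ρ_A + 0.92) / 2.920.
ρ_A = 0.7603·2.920 − 0.69 − 0.92 = 0.610.

0.610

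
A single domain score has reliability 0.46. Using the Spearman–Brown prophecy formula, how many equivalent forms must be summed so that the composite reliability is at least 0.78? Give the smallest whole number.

5

k ≥ ρ*(1−ρ₁)/(ρ₁(1−ρ*)) = 0.78·0.54 / (0.46·0.22) = 4.162.
Smallest integer k = 5.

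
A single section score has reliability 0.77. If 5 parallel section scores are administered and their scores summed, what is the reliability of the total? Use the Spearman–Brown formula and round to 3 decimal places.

ρ_k = kρ / (1 + (k−1)ρ) = 5·0.77 / (1 + 4·0.77) = 3.850 / 4.080 = 0.944.

0.944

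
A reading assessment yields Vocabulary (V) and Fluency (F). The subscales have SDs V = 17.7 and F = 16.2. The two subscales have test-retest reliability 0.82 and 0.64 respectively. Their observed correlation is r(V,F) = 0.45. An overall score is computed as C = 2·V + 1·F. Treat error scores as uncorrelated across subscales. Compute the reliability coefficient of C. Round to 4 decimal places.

0.8425

Var(C) = 2²·17.7² + 16.2² + 2·[2·17.7·16.2·0.45] = 1515.6 + 516.132 = 2031.73.
Because errors are independent across components, Cov(Tᵢ,Tⱼ) = Cov(Xᵢ,Xⱼ); the off-diagonal part of the true-score variance is the same as above.
True-score variance = [2²·17.7²·0.82 + 16.2²·0.64] + 516.132 = 1195.55 + 516.132 = 1711.68.
Reliability = 1711.68 / 2031.73 = 0.8425.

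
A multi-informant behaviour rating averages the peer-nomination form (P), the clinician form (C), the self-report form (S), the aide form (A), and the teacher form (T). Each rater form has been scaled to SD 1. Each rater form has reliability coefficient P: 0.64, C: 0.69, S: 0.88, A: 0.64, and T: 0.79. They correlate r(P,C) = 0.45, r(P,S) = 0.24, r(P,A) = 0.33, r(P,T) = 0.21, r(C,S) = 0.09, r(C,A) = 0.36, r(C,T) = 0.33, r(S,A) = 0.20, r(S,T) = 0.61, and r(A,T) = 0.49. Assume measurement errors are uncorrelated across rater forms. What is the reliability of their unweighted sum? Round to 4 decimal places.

Var(P+C+S+A+T) = 5 + 2·[0.45 + 0.24 + 0.33 + 0.21 + 0.09 + 0.36 + 0.33 + 0.20 + 0.61 + 0.49] = 5 + 6.62 = 11.62.
With uncorrelated errors the cross-covariances are all true-score covariance, so they carry over unchanged; only the diagonal terms shrink to ρᵢσᵢ².
True-score variance = [0.64 + 0.69 + 0.88 + 0.64 + 0.79] + 6.62 = 3.64 + 6.62 = 10.26.
Reliability = 10.26 / 11.62 = 0.8830.

0.8830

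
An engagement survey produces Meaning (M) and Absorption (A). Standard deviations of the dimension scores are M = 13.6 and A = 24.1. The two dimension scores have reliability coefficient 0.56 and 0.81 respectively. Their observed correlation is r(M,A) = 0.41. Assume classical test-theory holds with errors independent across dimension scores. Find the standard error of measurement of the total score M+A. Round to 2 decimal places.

13.85

Var(total) = 765.77 + 268.763 = 1034.53.
True-score variance = 574.034 + 268.763 = 842.797, so reliability = 0.8147.
Error variance = 1034.53 − 842.797 = 191.736; SEM = √191.736 = 13.85.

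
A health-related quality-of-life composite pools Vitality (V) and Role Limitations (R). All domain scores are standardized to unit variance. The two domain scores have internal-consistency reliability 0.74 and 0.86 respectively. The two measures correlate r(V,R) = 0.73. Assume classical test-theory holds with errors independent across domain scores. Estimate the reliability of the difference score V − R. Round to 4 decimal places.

0.2593

Var(V−R) = 1 + 1 − 2·0.73 = 2 − 1.46 = 0.54.
With uncorrelated errors the cross-covariances are all true-score covariance, so they carry over unchanged; only the diagonal terms shrink to ρᵢσᵢ².
True-score variance = [0.74 + 0.86] − 1.46 = 1.6 − 1.46 = 0.14.
Reliability = 0.14 / 0.54 = 0.2593.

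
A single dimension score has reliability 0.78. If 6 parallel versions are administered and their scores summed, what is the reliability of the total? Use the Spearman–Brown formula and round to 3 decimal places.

0.955

ρ_k = kρ / (1 + (k−1)ρ) = 6·0.78 / (1 + 5·0.78) = 4.680 / 4.900 = 0.955.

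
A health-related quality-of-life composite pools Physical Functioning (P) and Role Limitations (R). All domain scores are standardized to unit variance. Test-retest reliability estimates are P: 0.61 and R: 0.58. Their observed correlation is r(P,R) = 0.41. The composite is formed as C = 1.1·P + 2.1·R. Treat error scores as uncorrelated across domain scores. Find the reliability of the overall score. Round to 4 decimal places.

0.6907

Var(C) = 1.1² + 2.1² + 2·[2.31·0.41] = 5.62 + 1.8942 = 7.5142.
Under uncorrelated errors the observed covariances equal the true-score covariances, so only the own-variance terms attenuate.
True-score variance = [1.1²·0.61 + 2.1²·0.58] + 1.8942 = 3.2959 + 1.8942 = 5.1901.
Reliability = 5.1901 / 7.5142 = 0.6907.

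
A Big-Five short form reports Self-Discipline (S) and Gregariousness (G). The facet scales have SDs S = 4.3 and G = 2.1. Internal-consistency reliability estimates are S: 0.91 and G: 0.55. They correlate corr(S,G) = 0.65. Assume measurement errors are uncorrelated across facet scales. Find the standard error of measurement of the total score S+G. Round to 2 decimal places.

1.91

Var(total) = 22.9 + 11.739 = 34.639.
True-score variance = 19.2514 + 11.739 = 30.9904, so reliability = 0.8947.
Error variance = 34.639 − 30.9904 = 3.6486; SEM = √3.6486 = 1.91.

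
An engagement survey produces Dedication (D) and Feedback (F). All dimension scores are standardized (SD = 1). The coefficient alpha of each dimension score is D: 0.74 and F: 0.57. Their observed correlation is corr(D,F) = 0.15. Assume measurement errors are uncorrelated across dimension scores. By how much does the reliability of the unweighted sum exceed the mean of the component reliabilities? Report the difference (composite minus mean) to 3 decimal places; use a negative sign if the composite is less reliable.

0.045

Var(sum) = 2 + 0.3 = 2.3; true-score variance = 1.31 + 0.3 = 1.61; composite reliability = 0.7000.
Mean component reliability = 0.6550.
Difference = 0.7000 − 0.6550 = 0.045.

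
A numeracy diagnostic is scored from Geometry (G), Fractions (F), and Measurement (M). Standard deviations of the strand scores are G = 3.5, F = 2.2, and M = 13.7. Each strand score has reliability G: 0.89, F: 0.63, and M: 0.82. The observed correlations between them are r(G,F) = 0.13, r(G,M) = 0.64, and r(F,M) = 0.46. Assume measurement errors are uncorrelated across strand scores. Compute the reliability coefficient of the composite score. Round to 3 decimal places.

0.875

Var(G+F+M) = 3.5² + 2.2² + 13.7² + 2·[3.5·2.2·0.13 + 3.5·13.7·0.64 + 2.2·13.7·0.46] = 204.78 + 91.1068 = 295.887.
Under uncorrelated errors the observed covariances equal the true-score covariances, so only the own-variance terms attenuate.
True-score variance = [3.5²·0.89 + 2.2²·0.63 + 13.7²·0.82] + 91.1068 = 167.857 + 91.1068 = 258.964.
Reliability = 258.964 / 295.887 = 0.875.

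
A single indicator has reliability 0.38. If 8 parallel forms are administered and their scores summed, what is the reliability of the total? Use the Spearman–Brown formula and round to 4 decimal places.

ρ_k = kρ / (1 + (k−1)ρ) = 8·0.38 / (1 + 7·0.38) = 3.040 / 3.660 = 0.8306.

0.8306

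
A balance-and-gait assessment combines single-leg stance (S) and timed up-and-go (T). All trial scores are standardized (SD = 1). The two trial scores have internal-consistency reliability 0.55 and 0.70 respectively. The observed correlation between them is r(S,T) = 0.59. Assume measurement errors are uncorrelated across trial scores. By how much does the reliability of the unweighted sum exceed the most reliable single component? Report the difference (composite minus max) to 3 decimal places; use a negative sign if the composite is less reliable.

0.064

Var(sum) = 2 + 1.18 = 3.18; true-score variance = 1.25 + 1.18 = 2.43; composite reliability = 0.7642.
Max component reliability = 0.7000.
Difference = 0.7642 − 0.7000 = 0.064.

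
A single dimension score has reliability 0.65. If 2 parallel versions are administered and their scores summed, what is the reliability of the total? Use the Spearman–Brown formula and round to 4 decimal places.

0.7879

ρ_k = kρ / (1 + (k−1)ρ) = 2·0.65 / (1 + 1·0.65) = 1.300 / 1.650 = 0.7879.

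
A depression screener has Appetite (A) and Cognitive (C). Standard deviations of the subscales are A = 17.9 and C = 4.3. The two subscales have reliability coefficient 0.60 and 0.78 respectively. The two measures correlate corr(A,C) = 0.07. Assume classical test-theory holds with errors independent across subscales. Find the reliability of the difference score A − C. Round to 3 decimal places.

Var(A−C) = 17.9² + 4.3² − 2·17.9·4.3·0.07 = 338.9 − 10.7758 = 328.124.
Under uncorrelated errors the observed covariances equal the true-score covariances, so only the own-variance terms attenuate.
True-score variance = [17.9²·0.60 + 4.3²·0.78] − 10.7758 = 206.668 − 10.7758 = 195.892.
Reliability = 195.892 / 328.124 = 0.597.

0.597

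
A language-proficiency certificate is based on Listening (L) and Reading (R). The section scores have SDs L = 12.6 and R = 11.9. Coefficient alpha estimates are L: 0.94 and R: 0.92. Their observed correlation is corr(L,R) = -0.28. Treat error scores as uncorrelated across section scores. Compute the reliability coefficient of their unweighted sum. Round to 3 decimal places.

Var(L+R) = 12.6² + 11.9² + 2·[12.6·11.9·(-0.28)] = 300.37 − 83.9664 = 216.404.
Because errors are independent across components, Cov(Tᵢ,Tⱼ) = Cov(Xᵢ,Xⱼ); the off-diagonal part of the true-score variance is the same as above.
True-score variance = [12.6²·0.94 + 11.9²·0.92] − 83.9664 = 279.516 − 83.9664 = 195.549.
Reliability = 195.549 / 216.404 = 0.904.

0.904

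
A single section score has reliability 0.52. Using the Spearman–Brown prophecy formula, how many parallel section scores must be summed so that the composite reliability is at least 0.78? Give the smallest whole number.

4

k ≥ ρ*(1−ρ₁)/(ρ₁(1−ρ*)) = 0.78·0.48 / (0.52·0.22) = 3.273.
Smallest integer k = 4.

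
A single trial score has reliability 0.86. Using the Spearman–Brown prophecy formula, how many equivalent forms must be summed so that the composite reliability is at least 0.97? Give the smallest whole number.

6

k ≥ ρ*(1−ρ₁)/(ρ₁(1−ρ*)) = 0.97·0.14 / (0.86·0.03) = 5.264.
Smallest integer k = 6.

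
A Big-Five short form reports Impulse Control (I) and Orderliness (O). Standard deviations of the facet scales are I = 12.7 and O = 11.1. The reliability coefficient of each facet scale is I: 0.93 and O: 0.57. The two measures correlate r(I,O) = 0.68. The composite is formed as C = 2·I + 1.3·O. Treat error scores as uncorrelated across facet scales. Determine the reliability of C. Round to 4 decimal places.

Var(C) = 2²·12.7² + 1.3²·11.1² + 2·[2.6·12.7·11.1·0.68] = 853.385 + 498.47 = 1351.85.
Under uncorrelated errors the observed covariances equal the true-score covariances, so only the own-variance terms attenuate.
True-score variance = [2²·12.7²·0.93 + 1.3²·11.1²·0.57] + 498.47 = 718.687 + 498.47 = 1217.16.
Reliability = 1217.16 / 1351.85 = 0.9004.

0.9004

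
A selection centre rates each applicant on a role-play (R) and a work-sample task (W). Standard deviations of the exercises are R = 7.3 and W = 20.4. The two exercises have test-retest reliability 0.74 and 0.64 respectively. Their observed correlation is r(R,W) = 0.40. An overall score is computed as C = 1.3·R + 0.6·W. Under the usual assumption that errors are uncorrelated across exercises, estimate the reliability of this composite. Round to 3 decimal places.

Var(C) = 1.3²·7.3² + 0.6²·20.4² + 2·[0.78·7.3·20.4·0.40] = 239.878 + 92.9261 = 332.804.
Under uncorrelated errors the observed covariances equal the true-score covariances, so only the own-variance terms attenuate.
True-score variance = [1.3²·7.3²·0.74 + 0.6²·20.4²·0.64] + 92.9261 = 162.528 + 92.9261 = 255.454.
Reliability = 255.454 / 332.804 = 0.768.

0.768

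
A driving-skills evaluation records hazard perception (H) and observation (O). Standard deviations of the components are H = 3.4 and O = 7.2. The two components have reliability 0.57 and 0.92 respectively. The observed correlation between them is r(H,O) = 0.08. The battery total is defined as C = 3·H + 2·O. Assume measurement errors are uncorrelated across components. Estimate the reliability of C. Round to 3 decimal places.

Var(C) = 3²·3.4² + 2²·7.2² + 2·[6·3.4·7.2·0.08] = 311.4 + 23.5008 = 334.901.
With uncorrelated errors the cross-covariances are all true-score covariance, so they carry over unchanged; only the diagonal terms shrink to ρᵢσᵢ².
True-score variance = [3²·3.4²·0.57 + 2²·7.2²·0.92] + 23.5008 = 250.074 + 23.5008 = 273.575.
Reliability = 273.575 / 334.901 = 0.817.

0.817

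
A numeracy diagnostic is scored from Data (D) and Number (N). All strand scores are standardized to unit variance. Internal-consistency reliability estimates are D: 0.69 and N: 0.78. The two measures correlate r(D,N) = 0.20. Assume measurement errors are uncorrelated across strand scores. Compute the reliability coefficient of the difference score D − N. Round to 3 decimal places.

Var(D−N) = 1 + 1 − 2·0.20 = 2 − 0.4 = 1.6.
With uncorrelated errors the cross-covariances are all true-score covariance, so they carry over unchanged; only the diagonal terms shrink to ρᵢσᵢ².
True-score variance = [0.69 + 0.78] − 0.4 = 1.47 − 0.4 = 1.07.
Reliability = 1.07 / 1.6 = 0.669.

0.669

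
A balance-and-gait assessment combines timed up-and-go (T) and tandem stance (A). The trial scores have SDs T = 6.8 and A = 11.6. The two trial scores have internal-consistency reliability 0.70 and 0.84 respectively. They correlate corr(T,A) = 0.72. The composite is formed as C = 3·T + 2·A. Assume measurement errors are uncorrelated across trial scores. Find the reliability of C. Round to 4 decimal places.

Var(C) = 3²·6.8² + 2²·11.6² + 2·[6·6.8·11.6·0.72] = 954.4 + 681.523 = 1635.92.
Under uncorrelated errors the observed covariances equal the true-score covariances, so only the own-variance terms attenuate.
True-score variance = [3²·6.8²·0.70 + 2²·11.6²·0.84] + 681.523 = 743.434 + 681.523 = 1424.96.
Reliability = 1424.96 / 1635.92 = 0.8710.

0.8710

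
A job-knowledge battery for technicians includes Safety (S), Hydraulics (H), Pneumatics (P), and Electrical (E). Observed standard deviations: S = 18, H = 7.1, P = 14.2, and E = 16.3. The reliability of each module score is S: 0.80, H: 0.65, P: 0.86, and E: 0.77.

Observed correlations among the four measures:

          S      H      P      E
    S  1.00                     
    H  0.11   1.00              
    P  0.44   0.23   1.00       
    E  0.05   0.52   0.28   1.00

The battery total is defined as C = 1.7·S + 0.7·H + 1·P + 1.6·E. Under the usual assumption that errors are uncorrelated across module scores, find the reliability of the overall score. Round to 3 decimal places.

0.860

Var(C) = 1.7²·18² + 0.7²·7.1² + 14.2² + 1.6²·16.3² + 2·[1.19·18·7.1·0.11 + 1.7·18·14.2·0.44 + 2.72·18·16.3·0.05 + 0.7·7.1·14.2·0.23 + 1.12·7.1·16.3·0.52 + 1.6·14.2·16.3·0.28] = 1842.87 + 870.295 = 2713.16.
Because errors are independent across components, Cov(Tᵢ,Tⱼ) = Cov(Xᵢ,Xⱼ); the off-diagonal part of the true-score variance is the same as above.
True-score variance = [1.7²·18²·0.80 + 0.7²·7.1²·0.65 + 14.2²·0.86 + 1.6²·16.3²·0.77] + 870.295 = 1462.28 + 870.295 = 2332.58.
Reliability = 2332.58 / 2713.16 = 0.860.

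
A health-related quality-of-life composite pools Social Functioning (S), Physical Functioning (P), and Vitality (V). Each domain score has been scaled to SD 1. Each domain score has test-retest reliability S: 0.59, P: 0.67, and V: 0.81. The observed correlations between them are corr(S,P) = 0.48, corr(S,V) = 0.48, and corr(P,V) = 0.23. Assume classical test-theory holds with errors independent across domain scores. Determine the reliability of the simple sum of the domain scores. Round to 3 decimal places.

Var(S+P+V) = 3 + 2·[0.48 + 0.48 + 0.23] = 3 + 2.38 = 5.38.
Because errors are independent across components, Cov(Tᵢ,Tⱼ) = Cov(Xᵢ,Xⱼ); the off-diagonal part of the true-score variance is the same as above.
True-score variance = [0.59 + 0.67 + 0.81] + 2.38 = 2.07 + 2.38 = 4.45.
Reliability = 4.45 / 5.38 = 0.827.

0.827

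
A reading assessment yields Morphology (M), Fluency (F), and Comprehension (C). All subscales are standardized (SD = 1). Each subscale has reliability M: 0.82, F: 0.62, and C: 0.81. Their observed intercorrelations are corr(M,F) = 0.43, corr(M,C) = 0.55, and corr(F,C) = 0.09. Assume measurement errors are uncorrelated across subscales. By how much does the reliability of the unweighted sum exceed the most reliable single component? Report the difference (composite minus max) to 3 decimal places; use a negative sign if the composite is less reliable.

Var(sum) = 3 + 2.14 = 5.14; true-score variance = 2.25 + 2.14 = 4.39; composite reliability = 0.8541.
Max component reliability = 0.8200.
Difference = 0.8541 − 0.8200 = 0.034.

0.034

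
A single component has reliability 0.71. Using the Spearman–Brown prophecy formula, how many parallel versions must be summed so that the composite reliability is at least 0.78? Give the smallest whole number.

2

k ≥ ρ*(1−ρ₁)/(ρ₁(1−ρ*)) = 0.78·0.29 / (0.71·0.22) = 1.448.
Smallest integer k = 2.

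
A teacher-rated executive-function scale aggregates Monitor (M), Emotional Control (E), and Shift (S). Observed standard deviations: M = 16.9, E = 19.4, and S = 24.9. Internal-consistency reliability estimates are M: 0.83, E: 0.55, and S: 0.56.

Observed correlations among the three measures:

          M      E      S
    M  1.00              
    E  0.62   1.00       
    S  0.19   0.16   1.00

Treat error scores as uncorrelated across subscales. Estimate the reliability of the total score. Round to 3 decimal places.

0.755

Var(M+E+S) = 16.9² + 19.4² + 24.9² + 2·[16.9·19.4·0.62 + 16.9·24.9·0.19 + 19.4·24.9·0.16] = 1281.98 + 721.033 = 2003.01.
With uncorrelated errors the cross-covariances are all true-score covariance, so they carry over unchanged; only the diagonal terms shrink to ρᵢσᵢ².
True-score variance = [16.9²·0.83 + 19.4²·0.55 + 24.9²·0.56] + 721.033 = 791.26 + 721.033 = 1512.29.
Reliability = 1512.29 / 2003.01 = 0.755.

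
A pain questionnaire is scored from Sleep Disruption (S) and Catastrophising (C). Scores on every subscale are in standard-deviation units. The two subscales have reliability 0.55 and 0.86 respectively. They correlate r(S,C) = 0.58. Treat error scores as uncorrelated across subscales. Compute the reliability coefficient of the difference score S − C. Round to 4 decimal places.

Var(S−C) = 1 + 1 − 2·0.58 = 2 − 1.16 = 0.84.
Because errors are independent across components, Cov(Tᵢ,Tⱼ) = Cov(Xᵢ,Xⱼ); the off-diagonal part of the true-score variance is the same as above.
True-score variance = [0.55 + 0.86] − 1.16 = 1.41 − 1.16 = 0.25.
Reliability = 0.25 / 0.84 = 0.2976.

0.2976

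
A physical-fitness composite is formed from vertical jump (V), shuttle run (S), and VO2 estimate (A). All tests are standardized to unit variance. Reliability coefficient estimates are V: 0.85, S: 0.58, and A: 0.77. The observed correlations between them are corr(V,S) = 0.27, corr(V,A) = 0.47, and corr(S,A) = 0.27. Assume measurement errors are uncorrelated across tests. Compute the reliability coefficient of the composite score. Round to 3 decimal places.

0.841

Var(V+S+A) = 3 + 2·[0.27 + 0.47 + 0.27] = 3 + 2.02 = 5.02.
With uncorrelated errors the cross-covariances are all true-score covariance, so they carry over unchanged; only the diagonal terms shrink to ρᵢσᵢ².
True-score variance = [0.85 + 0.58 + 0.77] + 2.02 = 2.2 + 2.02 = 4.22.
Reliability = 4.22 / 5.02 = 0.841.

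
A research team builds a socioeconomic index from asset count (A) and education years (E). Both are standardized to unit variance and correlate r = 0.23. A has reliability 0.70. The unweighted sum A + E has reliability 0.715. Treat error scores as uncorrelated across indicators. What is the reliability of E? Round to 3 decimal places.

Var(A+E) = 2 + 2·0.23 = 2.460.
True-score variance = ρ_A + ρ_E + 2·0.23, so 0.715 = (0.70 + ρ_E + 0.46) / 2.460.
ρ_E = 0.715·2.460 − 0.70 − 0.46 = 0.599.

0.599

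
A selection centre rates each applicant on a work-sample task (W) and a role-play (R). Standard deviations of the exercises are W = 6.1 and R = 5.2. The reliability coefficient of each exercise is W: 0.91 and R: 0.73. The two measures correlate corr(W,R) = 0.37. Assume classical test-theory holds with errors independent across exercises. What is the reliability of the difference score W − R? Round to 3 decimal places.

0.739

Var(W−R) = 6.1² + 5.2² − 2·6.1·5.2·0.37 = 64.25 − 23.4728 = 40.7772.
With uncorrelated errors the cross-covariances are all true-score covariance, so they carry over unchanged; only the diagonal terms shrink to ρᵢσᵢ².
True-score variance = [6.1²·0.91 + 5.2²·0.73] − 23.4728 = 53.6003 − 23.4728 = 30.1275.
Reliability = 30.1275 / 40.7772 = 0.739.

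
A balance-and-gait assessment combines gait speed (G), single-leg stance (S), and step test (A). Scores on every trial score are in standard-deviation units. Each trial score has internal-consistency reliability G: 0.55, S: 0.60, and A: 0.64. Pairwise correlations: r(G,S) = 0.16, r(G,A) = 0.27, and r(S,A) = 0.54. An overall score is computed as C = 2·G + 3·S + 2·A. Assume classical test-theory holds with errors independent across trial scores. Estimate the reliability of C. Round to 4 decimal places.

0.7518

Var(C) = 2² + 3² + 2² + 2·[6·0.16 + 4·0.27 + 6·0.54] = 17 + 10.56 = 27.56.
With uncorrelated errors the cross-covariances are all true-score covariance, so they carry over unchanged; only the diagonal terms shrink to ρᵢσᵢ².
True-score variance = [2²·0.55 + 3²·0.60 + 2²·0.64] + 10.56 = 10.16 + 10.56 = 20.72.
Reliability = 20.72 / 27.56 = 0.7518.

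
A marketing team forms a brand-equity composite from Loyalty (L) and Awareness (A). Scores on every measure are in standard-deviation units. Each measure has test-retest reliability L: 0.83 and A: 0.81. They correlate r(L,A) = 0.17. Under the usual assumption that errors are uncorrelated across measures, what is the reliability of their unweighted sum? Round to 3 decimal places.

Var(L+A) = 2 + 2·[0.17] = 2 + 0.34 = 2.34.
Because errors are independent across components, Cov(Tᵢ,Tⱼ) = Cov(Xᵢ,Xⱼ); the off-diagonal part of the true-score variance is the same as above.
True-score variance = [0.83 + 0.81] + 0.34 = 1.64 + 0.34 = 1.98.
Reliability = 1.98 / 2.34 = 0.846.

0.846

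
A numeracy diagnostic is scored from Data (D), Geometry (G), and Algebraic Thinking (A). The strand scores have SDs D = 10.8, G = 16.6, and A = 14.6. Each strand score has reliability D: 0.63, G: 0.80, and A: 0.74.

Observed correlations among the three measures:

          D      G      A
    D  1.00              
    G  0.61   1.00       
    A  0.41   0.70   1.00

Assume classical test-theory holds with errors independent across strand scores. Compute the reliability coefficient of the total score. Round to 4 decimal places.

0.8811

Var(D+G+A) = 10.8² + 16.6² + 14.6² + 2·[10.8·16.6·0.61 + 10.8·14.6·0.41 + 16.6·14.6·0.70] = 605.36 + 687.323 = 1292.68.
With uncorrelated errors the cross-covariances are all true-score covariance, so they carry over unchanged; only the diagonal terms shrink to ρᵢσᵢ².
True-score variance = [10.8²·0.63 + 16.6²·0.80 + 14.6²·0.74] + 687.323 = 451.67 + 687.323 = 1138.99.
Reliability = 1138.99 / 1292.68 = 0.8811.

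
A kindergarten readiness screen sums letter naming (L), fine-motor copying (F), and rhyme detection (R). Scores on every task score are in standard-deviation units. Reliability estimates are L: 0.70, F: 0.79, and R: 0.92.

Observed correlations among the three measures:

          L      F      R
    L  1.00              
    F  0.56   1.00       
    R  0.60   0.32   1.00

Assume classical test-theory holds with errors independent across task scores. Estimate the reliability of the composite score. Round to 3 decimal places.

0.901

Var(L+F+R) = 3 + 2·[0.56 + 0.60 + 0.32] = 3 + 2.96 = 5.96.
Because errors are independent across components, Cov(Tᵢ,Tⱼ) = Cov(Xᵢ,Xⱼ); the off-diagonal part of the true-score variance is the same as above.
True-score variance = [0.70 + 0.79 + 0.92] + 2.96 = 2.41 + 2.96 = 5.37.
Reliability = 5.37 / 5.96 = 0.901.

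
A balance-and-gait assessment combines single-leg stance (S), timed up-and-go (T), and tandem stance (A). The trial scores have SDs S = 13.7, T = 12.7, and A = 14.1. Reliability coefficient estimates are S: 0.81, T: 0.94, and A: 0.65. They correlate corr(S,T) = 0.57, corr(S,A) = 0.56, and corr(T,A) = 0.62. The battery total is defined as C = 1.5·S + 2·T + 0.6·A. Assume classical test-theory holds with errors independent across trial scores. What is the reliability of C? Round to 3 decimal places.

Var(C) = 1.5²·13.7² + 2²·12.7² + 0.6²·14.1² + 2·[3·13.7·12.7·0.57 + 0.9·13.7·14.1·0.56 + 1.2·12.7·14.1·0.62] = 1139.03 + 1056.22 = 2195.25.
Because errors are independent across components, Cov(Tᵢ,Tⱼ) = Cov(Xᵢ,Xⱼ); the off-diagonal part of the true-score variance is the same as above.
True-score variance = [1.5²·13.7²·0.81 + 2²·12.7²·0.94 + 0.6²·14.1²·0.65] + 1056.22 = 995.037 + 1056.22 = 2051.25.
Reliability = 2051.25 / 2195.25 = 0.934.

0.934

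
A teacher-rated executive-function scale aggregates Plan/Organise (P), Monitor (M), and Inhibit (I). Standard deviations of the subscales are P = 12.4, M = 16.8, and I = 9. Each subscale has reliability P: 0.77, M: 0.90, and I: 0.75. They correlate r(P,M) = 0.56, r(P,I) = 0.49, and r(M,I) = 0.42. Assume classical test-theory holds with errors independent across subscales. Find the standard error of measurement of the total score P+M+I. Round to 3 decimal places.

Var(total) = 517 + 469.694 = 986.694.
True-score variance = 433.161 + 469.694 = 902.856, so reliability = 0.9150.
Error variance = 986.694 − 902.856 = 83.8388; SEM = √83.8388 = 9.156.

9.156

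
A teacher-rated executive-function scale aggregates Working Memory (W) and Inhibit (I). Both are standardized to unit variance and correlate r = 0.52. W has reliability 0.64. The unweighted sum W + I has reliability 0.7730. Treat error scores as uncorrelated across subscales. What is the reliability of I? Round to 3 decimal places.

Var(W+I) = 2 + 2·0.52 = 3.040.
True-score variance = ρ_W + ρ_I + 2·0.52, so 0.7730 = (0.64 + ρ_I + 1.04) / 3.040.
ρ_I = 0.7730·3.040 − 0.64 − 1.04 = 0.670.

0.670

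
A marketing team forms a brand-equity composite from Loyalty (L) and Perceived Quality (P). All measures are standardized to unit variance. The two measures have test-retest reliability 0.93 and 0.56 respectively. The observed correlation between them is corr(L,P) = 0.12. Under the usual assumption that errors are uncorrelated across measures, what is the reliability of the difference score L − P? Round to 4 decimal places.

Var(L−P) = 1 + 1 − 2·0.12 = 2 − 0.24 = 1.76.
With uncorrelated errors the cross-covariances are all true-score covariance, so they carry over unchanged; only the diagonal terms shrink to ρᵢσᵢ².
True-score variance = [0.93 + 0.56] − 0.24 = 1.49 − 0.24 = 1.25.
Reliability = 1.25 / 1.76 = 0.7102.

0.7102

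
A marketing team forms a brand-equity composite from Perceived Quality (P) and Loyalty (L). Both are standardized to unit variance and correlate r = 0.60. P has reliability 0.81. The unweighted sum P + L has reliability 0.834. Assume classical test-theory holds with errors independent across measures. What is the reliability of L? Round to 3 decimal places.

Var(P+L) = 2 + 2·0.60 = 3.200.
True-score variance = ρ_P + ρ_L + 2·0.60, so 0.834 = (0.81 + ρ_L + 1.20) / 3.200.
ρ_L = 0.834·3.200 − 0.81 − 1.20 = 0.659.

0.659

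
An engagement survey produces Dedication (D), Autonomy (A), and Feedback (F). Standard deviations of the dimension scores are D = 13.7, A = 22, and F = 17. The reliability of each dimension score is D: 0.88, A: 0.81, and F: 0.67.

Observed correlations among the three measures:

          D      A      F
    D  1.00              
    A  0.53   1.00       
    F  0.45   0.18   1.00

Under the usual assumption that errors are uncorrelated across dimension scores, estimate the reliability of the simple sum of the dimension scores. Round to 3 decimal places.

0.871

Var(D+A+F) = 13.7² + 22² + 17² + 2·[13.7·22·0.53 + 13.7·17·0.45 + 22·17·0.18] = 960.69 + 663.734 = 1624.42.
Under uncorrelated errors the observed covariances equal the true-score covariances, so only the own-variance terms attenuate.
True-score variance = [13.7²·0.88 + 22²·0.81 + 17²·0.67] + 663.734 = 750.837 + 663.734 = 1414.57.
Reliability = 1414.57 / 1624.42 = 0.871.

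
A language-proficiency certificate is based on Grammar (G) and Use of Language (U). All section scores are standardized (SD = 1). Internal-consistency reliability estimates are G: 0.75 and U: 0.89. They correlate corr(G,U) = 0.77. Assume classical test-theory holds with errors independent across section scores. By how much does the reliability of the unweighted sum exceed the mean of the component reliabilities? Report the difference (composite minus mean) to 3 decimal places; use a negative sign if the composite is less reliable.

0.078

Var(sum) = 2 + 1.54 = 3.54; true-score variance = 1.64 + 1.54 = 3.18; composite reliability = 0.8983.
Mean component reliability = 0.8200.
Difference = 0.8983 − 0.8200 = 0.078.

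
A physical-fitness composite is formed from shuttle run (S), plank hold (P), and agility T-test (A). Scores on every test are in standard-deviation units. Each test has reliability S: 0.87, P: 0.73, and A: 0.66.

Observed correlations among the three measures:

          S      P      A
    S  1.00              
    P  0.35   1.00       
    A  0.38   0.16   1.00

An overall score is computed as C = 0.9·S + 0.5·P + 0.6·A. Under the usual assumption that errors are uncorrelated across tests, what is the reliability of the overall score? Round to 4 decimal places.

Var(C) = 0.9² + 0.5² + 0.6² + 2·[0.45·0.35 + 0.54·0.38 + 0.3·0.16] = 1.42 + 0.8214 = 2.2414.
Because errors are independent across components, Cov(Tᵢ,Tⱼ) = Cov(Xᵢ,Xⱼ); the off-diagonal part of the true-score variance is the same as above.
True-score variance = [0.9²·0.87 + 0.5²·0.73 + 0.6²·0.66] + 0.8214 = 1.1248 + 0.8214 = 1.9462.
Reliability = 1.9462 / 2.2414 = 0.8683.

0.8683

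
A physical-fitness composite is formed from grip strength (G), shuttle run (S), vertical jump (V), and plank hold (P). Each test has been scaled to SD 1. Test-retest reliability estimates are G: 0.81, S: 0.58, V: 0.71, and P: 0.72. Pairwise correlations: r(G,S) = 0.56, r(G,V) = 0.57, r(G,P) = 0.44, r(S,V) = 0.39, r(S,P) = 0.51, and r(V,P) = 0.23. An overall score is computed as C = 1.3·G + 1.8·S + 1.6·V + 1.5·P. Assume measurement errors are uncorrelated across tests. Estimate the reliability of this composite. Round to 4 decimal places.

0.8646

Var(C) = 1.3² + 1.8² + 1.6² + 1.5² + 2·[2.34·0.56 + 2.08·0.57 + 1.95·0.44 + 2.88·0.39 + 2.7·0.51 + 2.4·0.23] = 9.74 + 12.8124 = 22.5524.
Under uncorrelated errors the observed covariances equal the true-score covariances, so only the own-variance terms attenuate.
True-score variance = [1.3²·0.81 + 1.8²·0.58 + 1.6²·0.71 + 1.5²·0.72] + 12.8124 = 6.6857 + 12.8124 = 19.4981.
Reliability = 19.4981 / 22.5524 = 0.8646.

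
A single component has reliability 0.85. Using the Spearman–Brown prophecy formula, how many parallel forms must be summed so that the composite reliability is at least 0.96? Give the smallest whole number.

5

k ≥ ρ*(1−ρ₁)/(ρ₁(1−ρ*)) = 0.96·0.15 / (0.85·0.04) = 4.235.
Smallest integer k = 5.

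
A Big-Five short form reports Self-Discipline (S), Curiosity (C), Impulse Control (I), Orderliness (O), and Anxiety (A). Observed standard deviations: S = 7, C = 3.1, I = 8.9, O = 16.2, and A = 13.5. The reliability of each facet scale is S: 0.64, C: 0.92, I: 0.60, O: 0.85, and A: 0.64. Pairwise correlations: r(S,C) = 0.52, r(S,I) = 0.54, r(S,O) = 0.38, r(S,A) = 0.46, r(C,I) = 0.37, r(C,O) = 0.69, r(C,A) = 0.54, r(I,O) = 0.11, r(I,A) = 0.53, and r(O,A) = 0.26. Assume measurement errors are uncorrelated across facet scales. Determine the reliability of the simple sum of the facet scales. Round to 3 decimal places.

Var(S+C+I+O+A) = 7² + 3.1² + 8.9² + 16.2² + 13.5² + 2·[7·3.1·0.52 + 7·8.9·0.54 + 7·16.2·0.38 + 7·13.5·0.46 + 3.1·8.9·0.37 + 3.1·16.2·0.69 + 3.1·13.5·0.54 + 8.9·16.2·0.11 + 8.9·13.5·0.53 + 16.2·13.5·0.26] = 582.51 + 670.697 = 1253.21.
Because errors are independent across components, Cov(Tᵢ,Tⱼ) = Cov(Xᵢ,Xⱼ); the off-diagonal part of the true-score variance is the same as above.
True-score variance = [7²·0.64 + 3.1²·0.92 + 8.9²·0.60 + 16.2²·0.85 + 13.5²·0.64] + 670.697 = 427.441 + 670.697 = 1098.14.
Reliability = 1098.14 / 1253.21 = 0.876.

0.876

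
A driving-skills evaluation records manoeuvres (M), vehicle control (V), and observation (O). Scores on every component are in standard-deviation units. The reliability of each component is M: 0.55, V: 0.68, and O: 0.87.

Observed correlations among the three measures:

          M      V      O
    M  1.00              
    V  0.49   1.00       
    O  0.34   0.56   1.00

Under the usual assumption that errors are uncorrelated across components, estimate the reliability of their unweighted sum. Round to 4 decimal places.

0.8443

Var(M+V+O) = 3 + 2·[0.49 + 0.34 + 0.56] = 3 + 2.78 = 5.78.
Under uncorrelated errors the observed covariances equal the true-score covariances, so only the own-variance terms attenuate.
True-score variance = [0.55 + 0.68 + 0.87] + 2.78 = 2.1 + 2.78 = 4.88.
Reliability = 4.88 / 5.78 = 0.8443.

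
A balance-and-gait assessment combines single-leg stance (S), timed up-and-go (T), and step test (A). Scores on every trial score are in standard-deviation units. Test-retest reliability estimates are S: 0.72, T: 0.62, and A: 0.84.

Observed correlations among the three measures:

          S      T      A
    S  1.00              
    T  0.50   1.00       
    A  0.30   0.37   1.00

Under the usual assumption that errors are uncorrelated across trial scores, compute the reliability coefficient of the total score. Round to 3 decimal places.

0.846

Var(S+T+A) = 3 + 2·[0.50 + 0.30 + 0.37] = 3 + 2.34 = 5.34.
Under uncorrelated errors the observed covariances equal the true-score covariances, so only the own-variance terms attenuate.
True-score variance = [0.72 + 0.62 + 0.84] + 2.34 = 2.18 + 2.34 = 4.52.
Reliability = 4.52 / 5.34 = 0.846.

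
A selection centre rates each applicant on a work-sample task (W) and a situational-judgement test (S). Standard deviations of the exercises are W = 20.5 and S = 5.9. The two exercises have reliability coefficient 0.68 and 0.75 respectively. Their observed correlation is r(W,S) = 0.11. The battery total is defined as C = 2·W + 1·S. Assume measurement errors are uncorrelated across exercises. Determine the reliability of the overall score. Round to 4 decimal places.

0.6910

Var(C) = 2²·20.5² + 5.9² + 2·[2·20.5·5.9·0.11] = 1715.81 + 53.218 = 1769.03.
With uncorrelated errors the cross-covariances are all true-score covariance, so they carry over unchanged; only the diagonal terms shrink to ρᵢσᵢ².
True-score variance = [2²·20.5²·0.68 + 5.9²·0.75] + 53.218 = 1169.19 + 53.218 = 1222.41.
Reliability = 1222.41 / 1769.03 = 0.6910.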